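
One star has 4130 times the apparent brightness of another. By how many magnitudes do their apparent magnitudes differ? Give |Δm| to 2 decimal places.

|Δm| ≈ 9.04

Pogson: Δm = −2.5 log₁₀(ratio) = −2.5 log₁₀(4130) = −2.5 × 3.6160 = -9.040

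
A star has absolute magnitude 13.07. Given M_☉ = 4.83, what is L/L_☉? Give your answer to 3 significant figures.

L/L_☉ ≈ 5.06×10^-4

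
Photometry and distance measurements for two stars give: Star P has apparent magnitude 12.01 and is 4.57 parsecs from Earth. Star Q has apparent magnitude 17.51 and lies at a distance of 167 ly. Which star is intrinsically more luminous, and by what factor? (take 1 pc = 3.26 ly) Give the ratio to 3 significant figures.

Star P: M = m − 5 log₁₀ d + 5 = 12.01 − 5·0.6599 + 5 = 13.710
Star Q: d = 167 ly / 3.26 = 51.23 pc
Star Q: M = m − 5 log₁₀ d + 5 = 17.51 − 5·1.7095 + 5 = 13.963
ΔM = M_P − M_Q = 13.710 − (13.963) = -0.252; smaller M is more luminous → Star P.
L ratio = 10^(0.4 |ΔM|) = 10^0.101 = 1.261

Star P is more luminous, by a factor of 1.26.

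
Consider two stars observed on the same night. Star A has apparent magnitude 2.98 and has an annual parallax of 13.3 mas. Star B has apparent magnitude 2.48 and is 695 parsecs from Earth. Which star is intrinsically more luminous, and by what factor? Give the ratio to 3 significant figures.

Star B is more luminous, by a factor of 135.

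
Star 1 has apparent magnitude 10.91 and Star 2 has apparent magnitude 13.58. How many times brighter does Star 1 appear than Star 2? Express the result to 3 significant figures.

11.7

Magnitude difference = -2.67
Flux ratio = 10^(−0.4 Δm) = 10^(−0.4 × -2.67) = 10^1.068 = 11.69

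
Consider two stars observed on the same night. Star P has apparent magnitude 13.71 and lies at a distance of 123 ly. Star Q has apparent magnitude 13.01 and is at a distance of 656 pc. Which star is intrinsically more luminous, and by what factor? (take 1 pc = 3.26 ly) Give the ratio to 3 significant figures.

Star Q is more luminous, by a factor of 576.

Star P: d = 123 ly / 3.26 = 37.73 pc
Star P: M = m − 5 log₁₀ d + 5 = 13.71 − 5·1.5767 + 5 = 10.827
Star Q: M = m − 5 log₁₀ d + 5 = 13.01 − 5·2.8169 + 5 = 3.925
ΔM = M_P − M_Q = 10.827 − (3.925) = 6.901; smaller M is more luminous → Star Q.
L ratio = 10^(0.4 |ΔM|) = 10^2.760 = 576.0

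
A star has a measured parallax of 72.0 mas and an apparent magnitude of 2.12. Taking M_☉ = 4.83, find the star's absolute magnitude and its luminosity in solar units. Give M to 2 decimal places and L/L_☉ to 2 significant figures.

M ≈ 1.41; L/L_☉ ≈ 23

d = 1/p = 1000/72.0 mas = 13.89 pc
M = m − 5 log₁₀ d + 5 = 2.12 − 5·1.1427 + 5 = 1.407
M − M_☉ = 1.407 − 4.83 = -3.423
L/L_☉ = 10^(−0.4 × -3.423) = 23.41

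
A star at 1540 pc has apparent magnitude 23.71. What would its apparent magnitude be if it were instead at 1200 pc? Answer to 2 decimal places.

Flux ∝ 1/d², so Δm = 5 log₁₀(d₂/d₁) = 5 log₁₀(1200/1540) = -0.542
m₂ = m₁ + Δm = 23.71 + (-0.542) = 23.168

m ≈ 23.17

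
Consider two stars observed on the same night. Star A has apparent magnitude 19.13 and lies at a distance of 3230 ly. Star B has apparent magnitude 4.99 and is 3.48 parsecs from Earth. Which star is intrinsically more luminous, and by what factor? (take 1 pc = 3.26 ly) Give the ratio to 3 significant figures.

Star B is more luminous, by a factor of 5.59.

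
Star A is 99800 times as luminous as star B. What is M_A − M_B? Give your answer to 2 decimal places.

M_A − M_B ≈ -12.50

Pogson: ΔM = −2.5 log₁₀(ratio) = −2.5 log₁₀(99800) = −2.5 × 4.9991 = -12.498
Star A is brighter, so it has the smaller magnitude: the difference is negative.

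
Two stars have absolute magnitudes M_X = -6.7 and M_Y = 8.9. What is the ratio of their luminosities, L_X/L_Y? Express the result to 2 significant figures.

ΔM = M_X − M_Y = -15.6
L_X/L_Y = 10^(−0.4 ΔM) = 10^6.240 = 1.738×10^6

L_X/L_Y ≈ 1.7×10^6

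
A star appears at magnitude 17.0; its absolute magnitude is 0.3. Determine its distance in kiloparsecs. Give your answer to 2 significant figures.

d ≈ 22 kpc

Distance modulus: m − M = 17.0 − (0.3) = 16.700
m − M = 5 log₁₀ d − 5
log₁₀ d = (m − M)/5 + 1 = 4.3400
d = 10^4.3400 = 21880 pc
= 21.88 kpc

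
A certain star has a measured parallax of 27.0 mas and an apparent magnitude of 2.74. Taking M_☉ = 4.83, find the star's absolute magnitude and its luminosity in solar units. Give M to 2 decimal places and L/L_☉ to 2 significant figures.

d = 1/p = 1000/27.0 mas = 37.04 pc
M = m − 5 log₁₀ d + 5 = 2.74 − 5·1.5686 + 5 = -0.103
M − M_☉ = -0.103 − 4.83 = -4.933
L/L_☉ = 10^(−0.4 × -4.933) = 94.03

M ≈ -0.10; L/L_☉ ≈ 94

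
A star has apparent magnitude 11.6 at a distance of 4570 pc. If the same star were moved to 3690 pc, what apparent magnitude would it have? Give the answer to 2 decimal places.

Flux ∝ 1/d², so Δm = 5 log₁₀(d₂/d₁) = 5 log₁₀(3690/4570) = -0.464
m₂ = m₁ + Δm = 11.6 + (-0.464) = 11.136

m ≈ 11.14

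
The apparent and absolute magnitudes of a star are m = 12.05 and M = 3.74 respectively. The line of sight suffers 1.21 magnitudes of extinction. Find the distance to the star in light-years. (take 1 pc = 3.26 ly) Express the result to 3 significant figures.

d ≈ 857 ly

m − M = 5 log₁₀(d/10 pc) + A  ⇒  12.05 − (3.74) − 1.21 = 5 log₁₀(d/10)
7.100 = 5 log₁₀(d/10)
log₁₀ d = (m − M − A)/5 + 1 = 2.4200
d = 10^2.4200 = 263.0 pc
= 857.5 ly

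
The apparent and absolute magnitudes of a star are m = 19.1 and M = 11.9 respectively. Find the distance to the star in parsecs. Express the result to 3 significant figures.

μ = m − M = 7.200
m − M = 5 log₁₀ d − 5
log₁₀ d = (m − M)/5 + 1 = 2.4400
d = 10^2.4400 = 275.4 pc

d ≈ 275 pc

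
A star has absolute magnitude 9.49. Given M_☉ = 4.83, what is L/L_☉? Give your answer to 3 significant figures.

L/L_☉ ≈ 0.0137

M − M_☉ = 9.49 − 4.83 = 4.660
L/L_☉ = 10^(−0.4 (M − M_☉)) = 10^-1.864 = 0.01368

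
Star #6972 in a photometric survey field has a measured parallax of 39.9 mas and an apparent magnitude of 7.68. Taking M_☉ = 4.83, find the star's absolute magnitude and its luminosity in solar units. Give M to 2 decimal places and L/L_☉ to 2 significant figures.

d = 1/p = 1000/39.9 mas = 25.06 pc
M = m − 5 log₁₀ d + 5 = 7.68 − 5·1.3990 + 5 = 5.685
M − M_☉ = 5.685 − 4.83 = 0.855
L/L_☉ = 10^(−0.4 × 0.855) = 0.4550

M ≈ 5.68; L/L_☉ ≈ 0.46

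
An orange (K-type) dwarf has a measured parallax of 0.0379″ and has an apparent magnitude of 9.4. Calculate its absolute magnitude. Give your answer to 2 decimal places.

M ≈ 7.29

d = 1/p = 1/0.0379″ = 26.39 pc
5 log₁₀(d/10 pc) = 5 log₁₀(26.39) − 5 = 2.107
M = m − 5 log₁₀(d/10) = 9.4 − 2.107 = 7.293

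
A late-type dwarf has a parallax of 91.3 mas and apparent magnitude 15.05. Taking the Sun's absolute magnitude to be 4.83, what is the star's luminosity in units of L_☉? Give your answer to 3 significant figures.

d = 1/p = 1000/91.3 mas = 10.95 pc
M = m − 5 log₁₀ d + 5 = 15.05 − 5·1.0395 + 5 = 14.852
M − M_☉ = 14.852 − 4.83 = 10.022
L/L_☉ = 10^(−0.4 × 10.022) = 9.796×10^-5

L/L_☉ ≈ 9.80×10^-5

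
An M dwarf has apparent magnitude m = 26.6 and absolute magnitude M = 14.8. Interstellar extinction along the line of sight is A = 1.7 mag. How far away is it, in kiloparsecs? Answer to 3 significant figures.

d ≈ 1.05 kpc

m − M = 5 log₁₀(d/10 pc) + A  ⇒  26.6 − (14.8) − 1.7 = 5 log₁₀(d/10)
10.100 = 5 log₁₀(d/10)
log₁₀ d = (m − M − A)/5 + 1 = 3.0200
d = 10^3.0200 = 1047 pc
= 1.047 kpc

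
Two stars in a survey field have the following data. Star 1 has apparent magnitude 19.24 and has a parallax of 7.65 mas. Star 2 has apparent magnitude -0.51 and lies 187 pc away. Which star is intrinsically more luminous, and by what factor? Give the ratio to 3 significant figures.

Star 2 is more luminous, by a factor of 1.63×10^8.

Star 1: p = 7.65 mas = 7.65×10^-3″ → d = 1/p = 130.7 pc
Star 1: M = m − 5 log₁₀ d + 5 = 19.24 − 5·2.1163 + 5 = 13.658
Star 2: M = m − 5 log₁₀ d + 5 = -0.51 − 5·2.2718 + 5 = -6.869
ΔM = M_1 − M_2 = 13.658 − (-6.869) = 20.528; smaller M is more luminous → Star 2.
L ratio = 10^(0.4 |ΔM|) = 10^8.211 = 1.626×10^8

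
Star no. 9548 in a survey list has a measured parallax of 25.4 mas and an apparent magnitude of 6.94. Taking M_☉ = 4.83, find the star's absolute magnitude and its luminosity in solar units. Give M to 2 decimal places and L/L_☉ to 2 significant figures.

d = 1/p = 1000/25.4 mas = 39.37 pc
M = m − 5 log₁₀ d + 5 = 6.94 − 5·1.5952 + 5 = 3.964
M − M_☉ = 3.964 − 4.83 = -0.866
L/L_☉ = 10^(−0.4 × -0.866) = 2.220

M ≈ 3.96; L/L_☉ ≈ 2.2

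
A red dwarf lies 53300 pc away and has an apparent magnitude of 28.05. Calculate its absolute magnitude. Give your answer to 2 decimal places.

5 log₁₀(d/10 pc) = 5 log₁₀(53300) − 5 = 18.634
M = m − 5 log₁₀(d/10) = 28.05 − 18.634 = 9.416

M ≈ 9.42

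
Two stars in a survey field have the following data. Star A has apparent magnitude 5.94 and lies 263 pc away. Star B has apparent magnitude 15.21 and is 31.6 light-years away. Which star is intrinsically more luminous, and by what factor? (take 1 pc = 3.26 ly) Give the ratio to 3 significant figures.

Star A: M = m − 5 log₁₀ d + 5 = 5.94 − 5·2.4200 + 5 = -1.160
Star B: d = 31.6 ly / 3.26 = 9.693 pc
Star B: M = m − 5 log₁₀ d + 5 = 15.21 − 5·0.9865 + 5 = 15.278
ΔM = M_A − M_B = -1.160 − (15.278) = -16.437; smaller M is more luminous → Star A.
L ratio = 10^(0.4 |ΔM|) = 10^6.575 = 3.758×10^6

Star A is more luminous, by a factor of 3.76×10^6.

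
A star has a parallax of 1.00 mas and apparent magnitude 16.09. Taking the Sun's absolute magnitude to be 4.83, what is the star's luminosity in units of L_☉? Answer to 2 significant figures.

L/L_☉ ≈ 0.31

d = 1/p = 1000/1.00 mas = 1000 pc
M = m − 5 log₁₀ d + 5 = 16.09 − 5·3.0000 + 5 = 6.090
M − M_☉ = 6.090 − 4.83 = 1.260
L/L_☉ = 10^(−0.4 × 1.260) = 0.3133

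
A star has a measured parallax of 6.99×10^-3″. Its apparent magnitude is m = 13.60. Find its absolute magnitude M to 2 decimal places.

M ≈ 7.82

d = 1/p = 1/6.99×10^-3″ = 143.1 pc
5 log₁₀(d/10 pc) = 5 log₁₀(143.1) − 5 = 5.778
M = m − 5 log₁₀(d/10) = 13.60 − 5.778 = 7.822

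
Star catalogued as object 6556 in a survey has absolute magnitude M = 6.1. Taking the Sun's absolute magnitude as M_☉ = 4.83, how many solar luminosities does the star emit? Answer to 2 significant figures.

L/L_☉ ≈ 0.31

M − M_☉ = 6.1 − 4.83 = 1.270
L/L_☉ = 10^(−0.4 (M − M_☉)) = 10^-0.508 = 0.3105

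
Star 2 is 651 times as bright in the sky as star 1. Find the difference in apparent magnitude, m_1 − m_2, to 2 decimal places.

m_1 − m_2 ≈ 7.03

Pogson: Δm = −2.5 log₁₀(ratio) = −2.5 log₁₀(651) = −2.5 × 2.8136 = -7.034
Star 2 is brighter so has the smaller magnitude: m_1 − m_2 is positive.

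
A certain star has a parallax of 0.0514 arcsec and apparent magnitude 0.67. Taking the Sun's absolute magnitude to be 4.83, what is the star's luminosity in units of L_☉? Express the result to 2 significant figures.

L/L_☉ ≈ 170

d = 1/p = 1/0.0514″ = 19.46 pc
M = m − 5 log₁₀ d + 5 = 0.67 − 5·1.2890 + 5 = -0.775
M − M_☉ = -0.775 − 4.83 = -5.605
L/L_☉ = 10^(−0.4 × -5.605) = 174.6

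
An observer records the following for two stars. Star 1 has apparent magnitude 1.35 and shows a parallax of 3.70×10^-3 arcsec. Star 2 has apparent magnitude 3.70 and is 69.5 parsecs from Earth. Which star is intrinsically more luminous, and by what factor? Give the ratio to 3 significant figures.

Star 1 is more luminous, by a factor of 132.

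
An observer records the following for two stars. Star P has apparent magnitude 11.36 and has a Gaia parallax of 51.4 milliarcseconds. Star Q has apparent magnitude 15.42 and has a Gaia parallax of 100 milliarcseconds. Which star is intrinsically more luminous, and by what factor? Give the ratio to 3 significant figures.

Star P is more luminous, by a factor of 159.

Star P: p = 51.4 mas = 0.0514″ → d = 1/p = 19.46 pc
Star P: M = m − 5 log₁₀ d + 5 = 11.36 − 5·1.2890 + 5 = 9.915
Star Q: p = 100 mas = 0.100″ → d = 1/p = 10.00 pc
Star Q: M = m − 5 log₁₀ d + 5 = 15.42 − 5·1.0000 + 5 = 15.420
ΔM = M_P − M_Q = 9.915 − (15.420) = -5.505; smaller M is more luminous → Star P.
L ratio = 10^(0.4 |ΔM|) = 10^2.202 = 159.2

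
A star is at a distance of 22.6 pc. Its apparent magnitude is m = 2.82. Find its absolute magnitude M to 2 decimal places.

5 log₁₀(d/10 pc) = 5 log₁₀(22.60) − 5 = 1.771
M = m − 5 log₁₀(d/10) = 2.82 − 1.771 = 1.049

M ≈ 1.05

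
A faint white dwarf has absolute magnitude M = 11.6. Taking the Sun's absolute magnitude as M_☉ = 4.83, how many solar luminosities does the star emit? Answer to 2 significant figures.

L/L_☉ ≈ 2.0×10^-3

M − M_☉ = 11.6 − 4.83 = 6.770
L/L_☉ = 10^(−0.4 (M − M_☉)) = 10^-2.708 = 1.959×10^-3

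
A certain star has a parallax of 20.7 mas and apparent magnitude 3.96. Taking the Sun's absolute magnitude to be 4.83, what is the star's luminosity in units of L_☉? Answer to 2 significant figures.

d = 1/p = 1000/20.7 mas = 48.31 pc
M = m − 5 log₁₀ d + 5 = 3.96 − 5·1.6840 + 5 = 0.540
M − M_☉ = 0.540 − 4.83 = -4.290
L/L_☉ = 10^(−0.4 × -4.290) = 52.01

L/L_☉ ≈ 52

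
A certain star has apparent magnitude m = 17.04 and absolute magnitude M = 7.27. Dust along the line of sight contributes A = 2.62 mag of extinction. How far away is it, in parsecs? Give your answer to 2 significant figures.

d ≈ 270 pc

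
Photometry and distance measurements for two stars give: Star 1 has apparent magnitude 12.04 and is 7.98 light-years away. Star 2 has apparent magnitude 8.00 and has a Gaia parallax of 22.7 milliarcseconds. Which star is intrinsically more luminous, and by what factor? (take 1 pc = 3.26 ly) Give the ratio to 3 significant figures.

Star 1: d = 7.98 ly / 3.26 = 2.448 pc
Star 1: M = m − 5 log₁₀ d + 5 = 12.04 − 5·0.3888 + 5 = 15.096
Star 2: p = 22.7 mas = 0.0227″ → d = 1/p = 44.05 pc
Star 2: M = m − 5 log₁₀ d + 5 = 8.00 − 5·1.6440 + 5 = 4.780
ΔM = M_1 − M_2 = 15.096 − (4.780) = 10.316; smaller M is more luminous → Star 2.
L ratio = 10^(0.4 |ΔM|) = 10^4.126 = 13380

Star 2 is more luminous, by a factor of 13400.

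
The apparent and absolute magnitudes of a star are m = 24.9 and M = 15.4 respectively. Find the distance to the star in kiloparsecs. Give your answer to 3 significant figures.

Distance modulus: m − M = 24.9 − (15.4) = 9.500
m − M = 5 log₁₀ d − 5
log₁₀ d = (m − M)/5 + 1 = 2.9000
d = 10^2.9000 = 794.3 pc
= 0.7943 kpc

d ≈ 0.794 kpc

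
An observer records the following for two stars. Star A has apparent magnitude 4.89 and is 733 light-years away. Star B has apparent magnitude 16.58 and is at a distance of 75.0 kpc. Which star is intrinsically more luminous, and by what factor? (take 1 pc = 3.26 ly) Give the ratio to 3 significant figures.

Star A: d = 733 ly / 3.26 = 224.8 pc
Star A: M = m − 5 log₁₀ d + 5 = 4.89 − 5·2.3519 + 5 = -1.869
Star B: d = 75.0 kpc = 75000 pc
Star B: M = m − 5 log₁₀ d + 5 = 16.58 − 5·4.8751 + 5 = -2.795
ΔM = M_A − M_B = -1.869 − (-2.795) = 0.926; smaller M is more luminous → Star B.
L ratio = 10^(0.4 |ΔM|) = 10^0.370 = 2.346

Star B is more luminous, by a factor of 2.35.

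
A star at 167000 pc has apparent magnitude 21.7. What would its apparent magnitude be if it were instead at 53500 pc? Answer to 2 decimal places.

Flux ∝ 1/d², so Δm = 5 log₁₀(d₂/d₁) = 5 log₁₀(53500/167000) = -2.472
m₂ = m₁ + Δm = 21.7 + (-2.472) = 19.228

m ≈ 19.23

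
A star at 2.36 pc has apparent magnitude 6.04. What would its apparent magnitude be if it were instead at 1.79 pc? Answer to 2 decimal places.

m ≈ 5.44

Flux ∝ 1/d², so Δm = 5 log₁₀(d₂/d₁) = 5 log₁₀(1.79/2.36) = -0.600
m₂ = m₁ + Δm = 6.04 + (-0.600) = 5.440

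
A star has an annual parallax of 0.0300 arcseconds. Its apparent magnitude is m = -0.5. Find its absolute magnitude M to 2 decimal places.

M ≈ -3.11

d = 1/p = 1/0.0300″ = 33.33 pc
5 log₁₀(d/10 pc) = 5 log₁₀(33.33) − 5 = 2.614
M = m − 5 log₁₀(d/10) = -0.5 − 2.614 = -3.114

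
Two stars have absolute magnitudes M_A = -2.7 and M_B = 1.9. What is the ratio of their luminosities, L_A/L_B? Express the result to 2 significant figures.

L_A/L_B ≈ 69

ΔM = M_A − M_B = -4.6
L_A/L_B = 10^(−0.4 ΔM) = 10^1.840 = 69.18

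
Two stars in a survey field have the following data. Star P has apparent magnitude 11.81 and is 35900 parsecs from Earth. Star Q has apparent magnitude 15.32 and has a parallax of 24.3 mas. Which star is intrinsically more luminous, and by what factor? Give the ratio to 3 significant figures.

Star P is more luminous, by a factor of 1.93×10^7.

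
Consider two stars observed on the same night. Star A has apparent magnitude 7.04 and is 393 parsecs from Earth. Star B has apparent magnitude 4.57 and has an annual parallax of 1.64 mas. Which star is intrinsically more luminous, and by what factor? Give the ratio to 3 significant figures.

Star B is more luminous, by a factor of 23.4.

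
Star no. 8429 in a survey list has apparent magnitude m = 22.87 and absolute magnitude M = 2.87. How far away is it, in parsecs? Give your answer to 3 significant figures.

d ≈ 100000 pc

μ = m − M = 20.000
m − M = 5 log₁₀ d − 5
log₁₀ d = (m − M)/5 + 1 = 5.0000
d = 10^5.0000 = 100000 pc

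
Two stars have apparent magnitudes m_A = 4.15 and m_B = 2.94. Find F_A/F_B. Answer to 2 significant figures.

F_A/F_B ≈ 0.33

Magnitude difference = 1.21
Flux ratio = 10^(−0.4 Δm) = 10^(−0.4 × 1.21) = 10^-0.484 = 0.3281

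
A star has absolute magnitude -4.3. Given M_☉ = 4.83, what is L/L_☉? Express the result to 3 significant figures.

L/L_☉ ≈ 4490

M − M_☉ = -4.3 − 4.83 = -9.130
L/L_☉ = 10^(−0.4 (M − M_☉)) = 10^3.652 = 4487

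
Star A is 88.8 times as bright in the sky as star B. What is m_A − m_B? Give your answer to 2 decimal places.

m_A − m_B ≈ -4.87

Pogson: Δm = −2.5 log₁₀(ratio) = −2.5 log₁₀(88.8) = −2.5 × 1.9484 = -4.871
Star A is brighter, so it has the smaller magnitude: the difference is negative.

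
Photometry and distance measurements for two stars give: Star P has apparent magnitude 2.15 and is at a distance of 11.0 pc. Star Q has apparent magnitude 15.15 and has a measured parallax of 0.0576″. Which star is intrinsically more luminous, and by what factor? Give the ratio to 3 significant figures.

Star P is more luminous, by a factor of 63600.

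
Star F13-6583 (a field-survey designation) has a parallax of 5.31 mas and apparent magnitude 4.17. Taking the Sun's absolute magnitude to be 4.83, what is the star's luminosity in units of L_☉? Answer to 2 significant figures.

L/L_☉ ≈ 650

d = 1/p = 1000/5.31 mas = 188.3 pc
M = m − 5 log₁₀ d + 5 = 4.17 − 5·2.2749 + 5 = -2.205
M − M_☉ = -2.205 − 4.83 = -7.035
L/L_☉ = 10^(−0.4 × -7.035) = 651.3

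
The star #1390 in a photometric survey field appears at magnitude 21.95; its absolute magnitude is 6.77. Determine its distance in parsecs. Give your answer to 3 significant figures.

Distance modulus: m − M = 21.95 − (6.77) = 15.180
m − M = 5 log₁₀ d − 5
log₁₀ d = (m − M)/5 + 1 = 4.0360
d = 10^4.0360 = 10860 pc

d ≈ 10900 pc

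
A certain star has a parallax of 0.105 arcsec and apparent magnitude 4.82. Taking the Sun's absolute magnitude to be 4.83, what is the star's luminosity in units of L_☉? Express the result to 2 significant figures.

L/L_☉ ≈ 0.92

d = 1/p = 1/0.105″ = 9.524 pc
M = m − 5 log₁₀ d + 5 = 4.82 − 5·0.9788 + 5 = 4.926
M − M_☉ = 4.926 − 4.83 = 0.096
L/L_☉ = 10^(−0.4 × 0.096) = 0.9154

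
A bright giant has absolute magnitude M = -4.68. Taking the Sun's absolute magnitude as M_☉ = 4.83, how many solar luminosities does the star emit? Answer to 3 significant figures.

L/L_☉ ≈ 6370

M − M_☉ = -4.68 − 4.83 = -9.510
L/L_☉ = 10^(−0.4 (M − M_☉)) = 10^3.804 = 6368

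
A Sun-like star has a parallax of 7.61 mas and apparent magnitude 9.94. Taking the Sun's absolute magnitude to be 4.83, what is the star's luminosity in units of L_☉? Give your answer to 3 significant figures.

L/L_☉ ≈ 1.56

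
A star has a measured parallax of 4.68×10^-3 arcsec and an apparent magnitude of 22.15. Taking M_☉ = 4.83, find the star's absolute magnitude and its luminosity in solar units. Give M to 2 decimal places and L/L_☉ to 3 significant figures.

d = 1/p = 1/4.68×10^-3″ = 213.7 pc
M = m − 5 log₁₀ d + 5 = 22.15 − 5·2.3298 + 5 = 15.501
M − M_☉ = 15.501 − 4.83 = 10.671
L/L_☉ = 10^(−0.4 × 10.671) = 5.389×10^-5

M ≈ 15.50; L/L_☉ ≈ 5.39×10^-5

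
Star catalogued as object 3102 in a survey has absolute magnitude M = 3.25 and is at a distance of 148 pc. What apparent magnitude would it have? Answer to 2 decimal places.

m ≈ 9.10

m = M + 5 log₁₀ d − 5 = 3.25 + 5·2.1703 − 5 = 9.101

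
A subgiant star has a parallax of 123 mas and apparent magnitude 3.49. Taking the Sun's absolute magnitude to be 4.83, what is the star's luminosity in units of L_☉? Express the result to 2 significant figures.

L/L_☉ ≈ 2.3

d = 1/p = 1000/123 mas = 8.130 pc
M = m − 5 log₁₀ d + 5 = 3.49 − 5·0.9101 + 5 = 3.940
M − M_☉ = 3.940 − 4.83 = -0.890
L/L_☉ = 10^(−0.4 × -0.890) = 2.271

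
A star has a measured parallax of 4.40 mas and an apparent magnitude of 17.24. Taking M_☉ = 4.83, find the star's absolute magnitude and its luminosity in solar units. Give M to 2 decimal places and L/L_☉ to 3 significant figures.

M ≈ 10.46; L/L_☉ ≈ 5.61×10^-3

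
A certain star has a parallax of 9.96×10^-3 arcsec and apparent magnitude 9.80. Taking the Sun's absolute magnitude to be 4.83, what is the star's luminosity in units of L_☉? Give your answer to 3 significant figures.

d = 1/p = 1/9.96×10^-3″ = 100.4 pc
M = m − 5 log₁₀ d + 5 = 9.80 − 5·2.0017 + 5 = 4.791
M − M_☉ = 4.791 − 4.83 = -0.039
L/L_☉ = 10^(−0.4 × -0.039) = 1.036

L/L_☉ ≈ 1.04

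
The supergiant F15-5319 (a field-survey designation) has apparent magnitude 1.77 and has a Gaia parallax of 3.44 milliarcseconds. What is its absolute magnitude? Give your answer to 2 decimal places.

p = 3.44 mas = 3.44×10^-3″ → d = 1/p = 290.7 pc
5 log₁₀(d/10 pc) = 5 log₁₀(290.7) − 5 = 7.317
M = m − 5 log₁₀(d/10) = 1.77 − 7.317 = -5.547

M ≈ -5.55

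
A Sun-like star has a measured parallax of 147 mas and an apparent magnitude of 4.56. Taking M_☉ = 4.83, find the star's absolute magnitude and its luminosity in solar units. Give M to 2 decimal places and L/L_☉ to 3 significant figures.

M ≈ 5.40; L/L_☉ ≈ 0.593

d = 1/p = 1000/147 mas = 6.803 pc
M = m − 5 log₁₀ d + 5 = 4.56 − 5·0.8327 + 5 = 5.397
M − M_☉ = 5.397 − 4.83 = 0.567
L/L_☉ = 10^(−0.4 × 0.567) = 0.5934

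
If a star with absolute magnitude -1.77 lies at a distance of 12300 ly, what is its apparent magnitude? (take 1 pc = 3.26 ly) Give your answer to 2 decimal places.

d = 12300 ly / 3.26 = 3773 pc
m = M + 5 log₁₀ d − 5 = -1.77 + 5·3.5767 − 5 = 11.113

m ≈ 11.11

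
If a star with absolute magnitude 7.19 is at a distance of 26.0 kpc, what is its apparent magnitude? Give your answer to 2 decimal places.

m ≈ 24.26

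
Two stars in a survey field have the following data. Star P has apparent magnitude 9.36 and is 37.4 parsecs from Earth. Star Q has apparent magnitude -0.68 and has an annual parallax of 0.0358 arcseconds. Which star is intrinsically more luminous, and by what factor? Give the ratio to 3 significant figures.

Star P: M = m − 5 log₁₀ d + 5 = 9.36 − 5·1.5729 + 5 = 6.496
Star Q: d = 1/p = 1/0.0358″ = 27.93 pc
Star Q: M = m − 5 log₁₀ d + 5 = -0.68 − 5·1.4461 + 5 = -2.911
ΔM = M_P − M_Q = 6.496 − (-2.911) = 9.406; smaller M is more luminous → Star Q.
L ratio = 10^(0.4 |ΔM|) = 10^3.762 = 5787

Star Q is more luminous, by a factor of 5790.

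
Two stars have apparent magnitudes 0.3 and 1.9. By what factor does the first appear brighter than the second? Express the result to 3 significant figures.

4.37

Δm = 0.3 − (1.9) = -1.6
Flux ratio = 10^(−0.4 Δm) = 10^(−0.4 × -1.6) = 10^0.640 = 4.365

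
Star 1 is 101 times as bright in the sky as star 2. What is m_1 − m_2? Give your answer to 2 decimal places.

Pogson: Δm = −2.5 log₁₀(ratio) = −2.5 log₁₀(101) = −2.5 × 2.0043 = -5.011
Star 1 is brighter, so it has the smaller magnitude: the difference is negative.

m_1 − m_2 ≈ -5.01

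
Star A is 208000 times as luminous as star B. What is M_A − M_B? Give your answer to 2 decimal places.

Pogson: ΔM = −2.5 log₁₀(ratio) = −2.5 log₁₀(208000) = −2.5 × 5.3181 = -13.295
Star A is brighter, so it has the smaller magnitude: the difference is negative.

M_A − M_B ≈ -13.30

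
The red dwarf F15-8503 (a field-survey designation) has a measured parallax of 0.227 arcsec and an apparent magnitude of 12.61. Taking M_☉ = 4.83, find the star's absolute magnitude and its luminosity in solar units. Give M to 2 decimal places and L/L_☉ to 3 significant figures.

M ≈ 14.39; L/L_☉ ≈ 1.50×10^-4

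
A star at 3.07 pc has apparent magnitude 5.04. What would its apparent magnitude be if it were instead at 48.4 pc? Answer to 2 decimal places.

Flux ∝ 1/d², so Δm = 5 log₁₀(d₂/d₁) = 5 log₁₀(48.4/3.07) = 5.989
m₂ = m₁ + Δm = 5.04 + (5.989) = 11.029

m ≈ 11.03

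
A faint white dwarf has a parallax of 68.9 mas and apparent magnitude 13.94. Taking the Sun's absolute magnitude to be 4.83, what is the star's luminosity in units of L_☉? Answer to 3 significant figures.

L/L_☉ ≈ 4.78×10^-4

d = 1/p = 1000/68.9 mas = 14.51 pc
M = m − 5 log₁₀ d + 5 = 13.94 − 5·1.1618 + 5 = 13.131
M − M_☉ = 13.131 − 4.83 = 8.301
L/L_☉ = 10^(−0.4 × 8.301) = 4.781×10^-4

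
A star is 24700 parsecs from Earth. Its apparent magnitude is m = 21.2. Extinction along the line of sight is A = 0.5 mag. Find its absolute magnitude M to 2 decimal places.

5 log₁₀(d/10 pc) = 5 log₁₀(24700) − 5 = 16.963
M = m − 5 log₁₀(d/10) − A = 21.2 − 16.963 − 0.5 = 3.737

M ≈ 3.74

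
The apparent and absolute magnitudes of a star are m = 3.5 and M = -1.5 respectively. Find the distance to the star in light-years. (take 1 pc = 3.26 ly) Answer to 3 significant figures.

d ≈ 326 ly

Distance modulus: m − M = 3.5 − (-1.5) = 5.000
m − M = 5 log₁₀ d − 5
log₁₀ d = (m − M)/5 + 1 = 2.0000
d = 10^2.0000 = 100.0 pc
= 326.0 ly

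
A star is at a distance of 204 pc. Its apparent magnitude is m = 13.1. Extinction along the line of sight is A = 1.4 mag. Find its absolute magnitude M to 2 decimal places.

M ≈ 5.15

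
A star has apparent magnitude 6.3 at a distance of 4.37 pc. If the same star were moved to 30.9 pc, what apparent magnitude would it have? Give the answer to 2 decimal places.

m ≈ 10.55

Flux ∝ 1/d², so Δm = 5 log₁₀(d₂/d₁) = 5 log₁₀(30.9/4.37) = 4.247
m₂ = m₁ + Δm = 6.3 + (4.247) = 10.547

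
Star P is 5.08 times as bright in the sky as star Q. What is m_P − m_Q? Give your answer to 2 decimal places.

m_P − m_Q ≈ -1.76

Pogson: Δm = −2.5 log₁₀(ratio) = −2.5 log₁₀(5.08) = −2.5 × 0.7059 = -1.765
Star P is brighter, so it has the smaller magnitude: the difference is negative.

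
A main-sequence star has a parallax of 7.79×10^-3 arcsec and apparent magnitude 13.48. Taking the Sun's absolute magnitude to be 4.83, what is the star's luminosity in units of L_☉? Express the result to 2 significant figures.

d = 1/p = 1/7.79×10^-3″ = 128.4 pc
M = m − 5 log₁₀ d + 5 = 13.48 − 5·2.1085 + 5 = 7.938
M − M_☉ = 7.938 − 4.83 = 3.108
L/L_☉ = 10^(−0.4 × 3.108) = 0.05714

L/L_☉ ≈ 0.057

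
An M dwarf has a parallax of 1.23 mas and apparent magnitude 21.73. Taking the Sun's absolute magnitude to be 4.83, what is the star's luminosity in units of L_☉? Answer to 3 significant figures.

d = 1/p = 1000/1.23 mas = 813.0 pc
M = m − 5 log₁₀ d + 5 = 21.73 − 5·2.9101 + 5 = 12.180
M − M_☉ = 12.180 − 4.83 = 7.350
L/L_☉ = 10^(−0.4 × 7.350) = 1.149×10^-3

L/L_☉ ≈ 1.15×10^-3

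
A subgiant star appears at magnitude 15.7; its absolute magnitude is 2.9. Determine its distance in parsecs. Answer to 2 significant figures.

d ≈ 3600 pc

μ = m − M = 12.800
m − M = 5 log₁₀ d − 5
log₁₀ d = (m − M)/5 + 1 = 3.5600
d = 10^3.5600 = 3631 pc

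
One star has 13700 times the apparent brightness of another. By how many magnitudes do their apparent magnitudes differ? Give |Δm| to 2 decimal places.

|Δm| ≈ 10.34

Pogson: Δm = −2.5 log₁₀(ratio) = −2.5 log₁₀(13700) = −2.5 × 4.1367 = -10.342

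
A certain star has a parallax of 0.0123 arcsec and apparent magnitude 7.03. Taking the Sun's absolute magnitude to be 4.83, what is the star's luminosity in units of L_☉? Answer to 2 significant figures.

d = 1/p = 1/0.0123″ = 81.30 pc
M = m − 5 log₁₀ d + 5 = 7.03 − 5·1.9101 + 5 = 2.480
M − M_☉ = 2.480 − 4.83 = -2.350
L/L_☉ = 10^(−0.4 × -2.350) = 8.713

L/L_☉ ≈ 8.7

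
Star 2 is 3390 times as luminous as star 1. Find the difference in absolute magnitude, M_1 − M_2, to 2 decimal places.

Pogson: ΔM = −2.5 log₁₀(ratio) = −2.5 log₁₀(3390) = −2.5 × 3.5302 = -8.825
Star 2 is brighter so has the smaller magnitude: M_1 − M_2 is positive.

M_1 − M_2 ≈ 8.83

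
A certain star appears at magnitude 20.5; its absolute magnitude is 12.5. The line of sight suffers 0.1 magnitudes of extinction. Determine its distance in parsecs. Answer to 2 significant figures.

d ≈ 380 pc

m − M = 5 log₁₀(d/10 pc) + A  ⇒  20.5 − (12.5) − 0.1 = 5 log₁₀(d/10)
7.900 = 5 log₁₀(d/10)
log₁₀ d = (m − M − A)/5 + 1 = 2.5800
d = 10^2.5800 = 380.2 pc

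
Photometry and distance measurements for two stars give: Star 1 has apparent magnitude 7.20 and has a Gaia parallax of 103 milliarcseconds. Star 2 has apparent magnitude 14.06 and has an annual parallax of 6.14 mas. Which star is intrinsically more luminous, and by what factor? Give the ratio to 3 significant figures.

Star 1 is more luminous, by a factor of 1.97.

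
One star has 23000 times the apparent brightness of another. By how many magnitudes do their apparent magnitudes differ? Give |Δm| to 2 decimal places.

|Δm| ≈ 10.90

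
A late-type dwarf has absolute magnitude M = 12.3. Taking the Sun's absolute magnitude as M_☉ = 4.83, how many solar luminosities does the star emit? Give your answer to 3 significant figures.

L/L_☉ ≈ 1.03×10^-3

M − M_☉ = 12.3 − 4.83 = 7.470
L/L_☉ = 10^(−0.4 (M − M_☉)) = 10^-2.988 = 1.028×10^-3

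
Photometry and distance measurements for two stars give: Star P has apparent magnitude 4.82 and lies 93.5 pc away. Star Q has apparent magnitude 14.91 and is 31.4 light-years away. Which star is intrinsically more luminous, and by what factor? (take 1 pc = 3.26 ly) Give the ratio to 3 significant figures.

Star P is more luminous, by a factor of 1.02×10^6.

Star P: M = m − 5 log₁₀ d + 5 = 4.82 − 5·1.9708 + 5 = -0.034
Star Q: d = 31.4 ly / 3.26 = 9.632 pc
Star Q: M = m − 5 log₁₀ d + 5 = 14.91 − 5·0.9837 + 5 = 14.991
ΔM = M_P − M_Q = -0.034 − (14.991) = -15.025; smaller M is more luminous → Star P.
L ratio = 10^(0.4 |ΔM|) = 10^6.010 = 1.024×10^6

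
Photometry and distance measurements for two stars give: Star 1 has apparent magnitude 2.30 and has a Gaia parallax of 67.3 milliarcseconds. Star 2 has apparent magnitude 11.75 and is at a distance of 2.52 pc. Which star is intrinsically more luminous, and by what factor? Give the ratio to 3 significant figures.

Star 1 is more luminous, by a factor of 209000.

Star 1: p = 67.3 mas = 0.0673″ → d = 1/p = 14.86 pc
Star 1: M = m − 5 log₁₀ d + 5 = 2.30 − 5·1.1720 + 5 = 1.440
Star 2: M = m − 5 log₁₀ d + 5 = 11.75 − 5·0.4014 + 5 = 14.743
ΔM = M_1 − M_2 = 1.440 − (14.743) = -13.303; smaller M is more luminous → Star 1.
L ratio = 10^(0.4 |ΔM|) = 10^5.321 = 209500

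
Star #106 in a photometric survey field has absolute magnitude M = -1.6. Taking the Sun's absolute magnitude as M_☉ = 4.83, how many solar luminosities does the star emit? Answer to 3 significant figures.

M − M_☉ = -1.6 − 4.83 = -6.430
L/L_☉ = 10^(−0.4 (M − M_☉)) = 10^2.572 = 373.3

L/L_☉ ≈ 373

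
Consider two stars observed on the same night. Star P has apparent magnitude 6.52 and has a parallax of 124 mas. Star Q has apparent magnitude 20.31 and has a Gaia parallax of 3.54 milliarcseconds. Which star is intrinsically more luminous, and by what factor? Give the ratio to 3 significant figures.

Star P: p = 124 mas = 0.124″ → d = 1/p = 8.065 pc
Star P: M = m − 5 log₁₀ d + 5 = 6.52 − 5·0.9066 + 5 = 6.987
Star Q: p = 3.54 mas = 3.54×10^-3″ → d = 1/p = 282.5 pc
Star Q: M = m − 5 log₁₀ d + 5 = 20.31 − 5·2.4510 + 5 = 13.055
ΔM = M_P − M_Q = 6.987 − (13.055) = -6.068; smaller M is more luminous → Star P.
L ratio = 10^(0.4 |ΔM|) = 10^2.427 = 267.4

Star P is more luminous, by a factor of 267.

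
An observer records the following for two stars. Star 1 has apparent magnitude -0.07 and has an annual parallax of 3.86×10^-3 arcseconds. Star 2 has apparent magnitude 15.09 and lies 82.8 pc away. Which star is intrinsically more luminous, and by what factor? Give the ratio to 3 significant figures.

Star 1 is more luminous, by a factor of 1.13×10^7.

Star 1: d = 1/p = 1/3.86×10^-3″ = 259.1 pc
Star 1: M = m − 5 log₁₀ d + 5 = -0.07 − 5·2.4134 + 5 = -7.137
Star 2: M = m − 5 log₁₀ d + 5 = 15.09 − 5·1.9180 + 5 = 10.500
ΔM = M_1 − M_2 = -7.137 − (10.500) = -17.637; smaller M is more luminous → Star 1.
L ratio = 10^(0.4 |ΔM|) = 10^7.055 = 1.134×10^7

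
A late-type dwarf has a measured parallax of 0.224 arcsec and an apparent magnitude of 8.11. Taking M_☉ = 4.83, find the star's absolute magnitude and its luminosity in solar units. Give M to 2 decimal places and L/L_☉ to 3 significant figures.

d = 1/p = 1/0.224″ = 4.464 pc
M = m − 5 log₁₀ d + 5 = 8.11 − 5·0.6498 + 5 = 9.861
M − M_☉ = 9.861 − 4.83 = 5.031
L/L_☉ = 10^(−0.4 × 5.031) = 9.716×10^-3

M ≈ 9.86; L/L_☉ ≈ 9.72×10^-3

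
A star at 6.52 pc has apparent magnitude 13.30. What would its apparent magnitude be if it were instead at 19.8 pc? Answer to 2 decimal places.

m ≈ 15.71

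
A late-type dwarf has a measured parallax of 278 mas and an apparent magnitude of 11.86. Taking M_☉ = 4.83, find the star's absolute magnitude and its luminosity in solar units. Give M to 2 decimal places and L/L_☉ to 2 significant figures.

M ≈ 14.08; L/L_☉ ≈ 2.0×10^-4

d = 1/p = 1000/278 mas = 3.597 pc
M = m − 5 log₁₀ d + 5 = 11.86 − 5·0.5560 + 5 = 14.080
M − M_☉ = 14.080 − 4.83 = 9.250
L/L_☉ = 10^(−0.4 × 9.250) = 1.995×10^-4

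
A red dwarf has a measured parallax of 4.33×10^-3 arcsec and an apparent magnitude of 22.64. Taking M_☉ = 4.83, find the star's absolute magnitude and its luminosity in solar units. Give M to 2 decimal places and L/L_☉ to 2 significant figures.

M ≈ 15.82; L/L_☉ ≈ 4.0×10^-5

d = 1/p = 1/4.33×10^-3″ = 230.9 pc
M = m − 5 log₁₀ d + 5 = 22.64 − 5·2.3635 + 5 = 15.822
M − M_☉ = 15.822 − 4.83 = 10.992
L/L_☉ = 10^(−0.4 × 10.992) = 4.009×10^-5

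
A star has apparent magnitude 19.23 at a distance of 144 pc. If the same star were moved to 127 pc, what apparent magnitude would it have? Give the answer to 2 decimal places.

m ≈ 18.96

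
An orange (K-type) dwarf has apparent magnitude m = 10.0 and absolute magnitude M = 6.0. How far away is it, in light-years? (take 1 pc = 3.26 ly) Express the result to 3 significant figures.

d ≈ 206 ly

Distance modulus: m − M = 10.0 − (6.0) = 4.000
m − M = 5 log₁₀ d − 5
log₁₀ d = (m − M)/5 + 1 = 1.8000
d = 10^1.8000 = 63.10 pc
= 205.7 ly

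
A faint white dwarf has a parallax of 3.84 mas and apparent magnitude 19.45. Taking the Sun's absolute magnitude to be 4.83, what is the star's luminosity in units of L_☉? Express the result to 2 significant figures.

L/L_☉ ≈ 9.6×10^-4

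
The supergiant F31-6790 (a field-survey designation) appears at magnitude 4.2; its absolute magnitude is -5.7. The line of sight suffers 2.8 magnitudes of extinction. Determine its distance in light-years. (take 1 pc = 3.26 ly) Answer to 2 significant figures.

m − M = 5 log₁₀(d/10 pc) + A  ⇒  4.2 − (-5.7) − 2.8 = 5 log₁₀(d/10)
7.100 = 5 log₁₀(d/10)
log₁₀ d = (m − M − A)/5 + 1 = 2.4200
d = 10^2.4200 = 263.0 pc
= 857.5 ly

d ≈ 860 ly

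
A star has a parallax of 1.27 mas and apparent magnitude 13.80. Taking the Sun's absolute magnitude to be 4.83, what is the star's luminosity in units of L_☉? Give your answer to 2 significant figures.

d = 1/p = 1000/1.27 mas = 787.4 pc
M = m − 5 log₁₀ d + 5 = 13.80 − 5·2.8962 + 5 = 4.319
M − M_☉ = 4.319 − 4.83 = -0.511
L/L_☉ = 10^(−0.4 × -0.511) = 1.601

L/L_☉ ≈ 1.6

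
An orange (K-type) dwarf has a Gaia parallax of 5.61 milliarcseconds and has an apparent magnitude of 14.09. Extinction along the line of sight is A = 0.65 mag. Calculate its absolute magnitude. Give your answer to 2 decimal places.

p = 5.61 mas = 5.61×10^-3″ → d = 1/p = 178.3 pc
5 log₁₀(d/10 pc) = 5 log₁₀(178.3) − 5 = 6.255
M = m − 5 log₁₀(d/10) − A = 14.09 − 6.255 − 0.65 = 7.185

M ≈ 7.18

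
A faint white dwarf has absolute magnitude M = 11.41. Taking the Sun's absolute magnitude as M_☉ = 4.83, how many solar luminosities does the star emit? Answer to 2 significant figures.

M − M_☉ = 11.41 − 4.83 = 6.580
L/L_☉ = 10^(−0.4 (M − M_☉)) = 10^-2.632 = 2.333×10^-3

L/L_☉ ≈ 2.3×10^-3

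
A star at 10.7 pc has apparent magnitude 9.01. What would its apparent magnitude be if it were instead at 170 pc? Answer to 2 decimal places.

m ≈ 15.02

Flux ∝ 1/d², so Δm = 5 log₁₀(d₂/d₁) = 5 log₁₀(170/10.7) = 6.005
m₂ = m₁ + Δm = 9.01 + (6.005) = 15.015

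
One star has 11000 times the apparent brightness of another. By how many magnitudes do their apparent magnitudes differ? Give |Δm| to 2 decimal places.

Pogson: Δm = −2.5 log₁₀(ratio) = −2.5 log₁₀(11000) = −2.5 × 4.0414 = -10.103

|Δm| ≈ 10.10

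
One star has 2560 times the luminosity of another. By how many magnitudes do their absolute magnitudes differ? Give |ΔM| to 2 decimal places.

|ΔM| ≈ 8.52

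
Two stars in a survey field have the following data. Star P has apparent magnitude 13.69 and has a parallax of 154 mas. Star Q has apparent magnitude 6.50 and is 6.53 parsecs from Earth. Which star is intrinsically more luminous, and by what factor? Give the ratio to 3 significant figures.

Star P: p = 154 mas = 0.154″ → d = 1/p = 6.494 pc
Star P: M = m − 5 log₁₀ d + 5 = 13.69 − 5·0.8125 + 5 = 14.628
Star Q: M = m − 5 log₁₀ d + 5 = 6.50 − 5·0.8149 + 5 = 7.425
ΔM = M_P − M_Q = 14.628 − (7.425) = 7.202; smaller M is more luminous → Star Q.
L ratio = 10^(0.4 |ΔM|) = 10^2.881 = 760.1

Star Q is more luminous, by a factor of 760.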